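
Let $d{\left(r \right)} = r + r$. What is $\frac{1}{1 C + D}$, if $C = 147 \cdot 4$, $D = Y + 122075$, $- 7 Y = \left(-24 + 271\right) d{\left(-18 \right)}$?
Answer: $\frac{7}{867533} \approx 8.0689 \cdot 10^{-6}$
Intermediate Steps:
$d{\left(r \right)} = 2 r$
$Y = \frac{8892}{7}$ ($Y = - \frac{\left(-24 + 271\right) 2 \left(-18\right)}{7} = - \frac{247 \left(-36\right)}{7} = \left(- \frac{1}{7}\right) \left(-8892\right) = \frac{8892}{7} \approx 1270.3$)
$D = \frac{863417}{7}$ ($D = \frac{8892}{7} + 122075 = \frac{863417}{7} \approx 1.2335 \cdot 10^{5}$)
$C = 588$
$\frac{1}{1 C + D} = \frac{1}{1 \cdot 588 + \frac{863417}{7}} = \frac{1}{588 + \frac{863417}{7}} = \frac{1}{\frac{867533}{7}} = \frac{7}{867533}$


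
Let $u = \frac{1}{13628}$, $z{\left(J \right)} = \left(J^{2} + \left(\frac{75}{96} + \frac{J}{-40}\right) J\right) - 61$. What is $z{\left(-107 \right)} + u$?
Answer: $\frac{6006231003}{545120} \approx 11018.0$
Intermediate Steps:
$z{\left(J \right)} = -61 + J^{2} + J \left(\frac{25}{32} - \frac{J}{40}\right)$ ($z{\left(J \right)} = \left(J^{2} + \left(75 \cdot \frac{1}{96} + J \left(- \frac{1}{40}\right)\right) J\right) - 61 = \left(J^{2} + \left(\frac{25}{32} - \frac{J}{40}\right) J\right) - 61 = \left(J^{2} + J \left(\frac{25}{32} - \frac{J}{40}\right)\right) - 61 = -61 + J^{2} + J \left(\frac{25}{32} - \frac{J}{40}\right)$)
$u = \frac{1}{13628} \approx 7.3378 \cdot 10^{-5}$
$z{\left(-107 \right)} + u = \left(-61 + \frac{25}{32} \left(-107\right) + \frac{39 \left(-107\right)^{2}}{40}\right) + \frac{1}{13628} = \left(-61 - \frac{2675}{32} + \frac{39}{40} \cdot 11449\right) + \frac{1}{13628} = \left(-61 - \frac{2675}{32} + \frac{446511}{40}\right) + \frac{1}{13628} = \frac{1762909}{160} + \frac{1}{13628} = \frac{6006231003}{545120}$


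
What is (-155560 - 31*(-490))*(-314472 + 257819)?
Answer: 7952381610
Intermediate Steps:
(-155560 - 31*(-490))*(-314472 + 257819) = (-155560 + 15190)*(-56653) = -140370*(-56653) = 7952381610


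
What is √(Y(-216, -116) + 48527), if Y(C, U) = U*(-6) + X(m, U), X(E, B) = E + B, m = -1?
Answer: √49106 ≈ 221.60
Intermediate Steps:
X(E, B) = B + E
Y(C, U) = -1 - 5*U (Y(C, U) = U*(-6) + (U - 1) = -6*U + (-1 + U) = -1 - 5*U)
√(Y(-216, -116) + 48527) = √((-1 - 5*(-116)) + 48527) = √((-1 + 580) + 48527) = √(579 + 48527) = √49106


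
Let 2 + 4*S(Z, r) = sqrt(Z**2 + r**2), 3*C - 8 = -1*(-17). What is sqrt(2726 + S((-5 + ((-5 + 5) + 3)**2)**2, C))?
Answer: sqrt(98118 + 3*sqrt(2929))/6 ≈ 52.250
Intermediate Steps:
C = 25/3 (C = 8/3 + (-1*(-17))/3 = 8/3 + (1/3)*17 = 8/3 + 17/3 = 25/3 ≈ 8.3333)
S(Z, r) = -1/2 + sqrt(Z**2 + r**2)/4
sqrt(2726 + S((-5 + ((-5 + 5) + 3)**2)**2, C)) = sqrt(2726 + (-1/2 + sqrt(((-5 + ((-5 + 5) + 3)**2)**2)**2 + (25/3)**2)/4)) = sqrt(2726 + (-1/2 + sqrt(((-5 + (0 + 3)**2)**2)**2 + 625/9)/4)) = sqrt(2726 + (-1/2 + sqrt(((-5 + 3**2)**2)**2 + 625/9)/4)) = sqrt(2726 + (-1/2 + sqrt(((-5 + 9)**2)**2 + 625/9)/4)) = sqrt(2726 + (-1/2 + sqrt((4**2)**2 + 625/9)/4)) = sqrt(2726 + (-1/2 + sqrt(16**2 + 625/9)/4)) = sqrt(2726 + (-1/2 + sqrt(256 + 625/9)/4)) = sqrt(2726 + (-1/2 + sqrt(2929/9)/4)) = sqrt(2726 + (-1/2 + (sqrt(2929)/3)/4)) = sqrt(2726 + (-1/2 + sqrt(2929)/12)) = sqrt(5451/2 + sqrt(2929)/12)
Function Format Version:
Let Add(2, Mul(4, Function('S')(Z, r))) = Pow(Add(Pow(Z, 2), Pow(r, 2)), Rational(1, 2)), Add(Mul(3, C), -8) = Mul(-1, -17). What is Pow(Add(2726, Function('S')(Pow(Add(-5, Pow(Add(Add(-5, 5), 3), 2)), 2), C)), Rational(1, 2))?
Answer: Mul(Rational(1, 6), Pow(Add(98118, Mul(3, Pow(2929, Rational(1, 2)))), Rational(1, 2))) ≈ 52.250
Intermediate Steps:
C = Rational(25, 3) (C = Add(Rational(8, 3), Mul(Rational(1, 3), Mul(-1, -17))) = Add(Rational(8, 3), Mul(Rational(1, 3), 17)) = Add(Rational(8, 3), Rational(17, 3)) = Rational(25, 3) ≈ 8.3333)
Function('S')(Z, r) = Add(Rational(-1, 2), Mul(Rational(1, 4), Pow(Add(Pow(Z, 2), Pow(r, 2)), Rational(1, 2))))
Pow(Add(2726, Function('S')(Pow(Add(-5, Pow(Add(Add(-5, 5), 3), 2)), 2), C)), Rational(1, 2)) = Pow(Add(2726, Add(Rational(-1, 2), Mul(Rational(1, 4), Pow(Add(Pow(Pow(Add(-5, Pow(Add(Add(-5, 5), 3), 2)), 2), 2), Pow(Rational(25, 3), 2)), Rational(1, 2))))), Rational(1, 2)) = Pow(Add(2726, Add(Rational(-1, 2), Mul(Rational(1, 4), Pow(Add(Pow(Pow(Add(-5, Pow(Add(0, 3), 2)), 2), 2), Rational(625, 9)), Rational(1, 2))))), Rational(1, 2)) = Pow(Add(2726, Add(Rational(-1, 2), Mul(Rational(1, 4), Pow(Add(Pow(Pow(Add(-5, Pow(3, 2)), 2), 2), Rational(625, 9)), Rational(1, 2))))), Rational(1, 2)) = Pow(Add(2726, Add(Rational(-1, 2), Mul(Rational(1, 4), Pow(Add(Pow(Pow(Add(-5, 9), 2), 2), Rational(625, 9)), Rational(1, 2))))), Rational(1, 2)) = Pow(Add(2726, Add(Rational(-1, 2), Mul(Rational(1, 4), Pow(Add(Pow(Pow(4, 2), 2), Rational(625, 9)), Rational(1, 2))))), Rational(1, 2)) = Pow(Add(2726, Add(Rational(-1, 2), Mul(Rational(1, 4), Pow(Add(Pow(16, 2), Rational(625, 9)), Rational(1, 2))))), Rational(1, 2)) = Pow(Add(2726, Add(Rational(-1, 2), Mul(Rational(1, 4), Pow(Add(256, Rational(625, 9)), Rational(1, 2))))), Rational(1, 2)) = Pow(Add(2726, Add(Rational(-1, 2), Mul(Rational(1, 4), Pow(Rational(2929, 9), Rational(1, 2))))), Rational(1, 2)) = Pow(Add(2726, Add(Rational(-1, 2), Mul(Rational(1, 4), Mul(Rational(1, 3), Pow(2929, Rational(1, 2)))))), Rational(1, 2)) = Pow(Add(2726, Add(Rational(-1, 2), Mul(Rational(1, 12), Pow(2929, Rational(1, 2))))), Rational(1, 2)) = Pow(Add(Rational(5451, 2), Mul(Rational(1, 12), Pow(2929, Rational(1, 2)))), Rational(1, 2))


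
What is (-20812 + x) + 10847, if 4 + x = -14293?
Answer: -24262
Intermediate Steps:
x = -14297 (x = -4 - 14293 = -14297)
(-20812 + x) + 10847 = (-20812 - 14297) + 10847 = -35109 + 10847 = -24262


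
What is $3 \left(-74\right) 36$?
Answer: $-7992$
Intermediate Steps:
$3 \left(-74\right) 36 = \left(-222\right) 36 = -7992$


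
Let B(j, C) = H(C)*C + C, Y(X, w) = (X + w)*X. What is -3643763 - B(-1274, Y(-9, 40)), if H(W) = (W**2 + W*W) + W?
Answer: 39713953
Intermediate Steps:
Y(X, w) = X*(X + w)
H(W) = W + 2*W**2 (H(W) = (W**2 + W**2) + W = 2*W**2 + W = W + 2*W**2)
B(j, C) = C + C**2*(1 + 2*C) (B(j, C) = (C*(1 + 2*C))*C + C = C**2*(1 + 2*C) + C = C + C**2*(1 + 2*C))
-3643763 - B(-1274, Y(-9, 40)) = -3643763 - (-9*(-9 + 40))*(1 + (-9*(-9 + 40))*(1 + 2*(-9*(-9 + 40)))) = -3643763 - (-9*31)*(1 + (-9*31)*(1 + 2*(-9*31))) = -3643763 - (-279)*(1 - 279*(1 + 2*(-279))) = -3643763 - (-279)*(1 - 279*(1 - 558)) = -3643763 - (-279)*(1 - 279*(-557)) = -3643763 - (-279)*(1 + 155403) = -3643763 - (-279)*155404 = -3643763 - 1*(-43357716) = -3643763 + 43357716 = 39713953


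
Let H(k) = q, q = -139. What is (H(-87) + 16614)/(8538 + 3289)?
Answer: 16475/11827 ≈ 1.3930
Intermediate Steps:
H(k) = -139
(H(-87) + 16614)/(8538 + 3289) = (-139 + 16614)/(8538 + 3289) = 16475/11827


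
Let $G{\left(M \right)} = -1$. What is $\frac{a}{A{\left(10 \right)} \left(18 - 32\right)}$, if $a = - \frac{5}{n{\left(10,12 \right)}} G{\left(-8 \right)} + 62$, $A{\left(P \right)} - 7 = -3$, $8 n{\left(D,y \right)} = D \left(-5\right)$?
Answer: $- \frac{153}{140} \approx -1.0929$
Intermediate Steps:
$n{\left(D,y \right)} = - \frac{5 D}{8}$ ($n{\left(D,y \right)} = \frac{D \left(-5\right)}{8} = \frac{\left(-5\right) D}{8} = - \frac{5 D}{8}$)
$A{\left(P \right)} = 4$ ($A{\left(P \right)} = 7 - 3 = 4$)
$a = \frac{306}{5}$ ($a = - \frac{5}{\left(- \frac{5}{8}\right) 10} \left(-1\right) + 62 = - \frac{5}{- \frac{25}{4}} \left(-1\right) + 62 = \left(-5\right) \left(- \frac{4}{25}\right) \left(-1\right) + 62 = \frac{4}{5} \left(-1\right) + 62 = - \frac{4}{5} + 62 = \frac{306}{5} \approx 61.2$)
$\frac{a}{A{\left(10 \right)} \left(18 - 32\right)} = \frac{306}{5 \cdot 4 \left(18 - 32\right)} = \frac{306}{5 \cdot 4 \left(-14\right)} = \frac{306}{5 \left(-56\right)} = \frac{306}{5} \left(- \frac{1}{56}\right) = - \frac{153}{140}$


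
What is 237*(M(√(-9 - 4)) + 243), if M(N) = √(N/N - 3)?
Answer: 57591 + 237*I*√2 ≈ 57591.0 + 335.17*I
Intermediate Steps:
M(N) = I*√2 (M(N) = √(1 - 3) = √(-2) = I*√2)
237*(M(√(-9 - 4)) + 243) = 237*(I*√2 + 243) = 237*(243 + I*√2) = 57591 + 237*I*√2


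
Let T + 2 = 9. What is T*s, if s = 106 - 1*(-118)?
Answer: 1568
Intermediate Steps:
T = 7 (T = -2 + 9 = 7)
s = 224 (s = 106 + 118 = 224)
T*s = 7*224 = 1568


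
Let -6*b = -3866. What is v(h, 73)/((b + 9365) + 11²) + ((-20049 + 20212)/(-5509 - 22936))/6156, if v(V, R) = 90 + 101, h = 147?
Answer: 100331597927/5321689601220 ≈ 0.018853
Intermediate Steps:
b = 1933/3 (b = -⅙*(-3866) = 1933/3 ≈ 644.33)
v(V, R) = 191
v(h, 73)/((b + 9365) + 11²) + ((-20049 + 20212)/(-5509 - 22936))/6156 = 191/((1933/3 + 9365) + 11²) + ((-20049 + 20212)/(-5509 - 22936))/6156 = 191/(30028/3 + 121) + (163/(-28445))*(1/6156) = 191/(30391/3) + (163*(-1/28445))*(1/6156) = 191*(3/30391) - 163/28445*1/6156 = 573/30391 - 163/175107420 = 100331597927/5321689601220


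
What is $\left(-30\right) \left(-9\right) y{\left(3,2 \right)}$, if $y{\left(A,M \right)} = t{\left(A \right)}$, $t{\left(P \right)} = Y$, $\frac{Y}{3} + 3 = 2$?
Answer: $-810$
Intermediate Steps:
$Y = -3$ ($Y = -9 + 3 \cdot 2 = -9 + 6 = -3$)
$t{\left(P \right)} = -3$
$y{\left(A,M \right)} = -3$
$\left(-30\right) \left(-9\right) y{\left(3,2 \right)} = \left(-30\right) \left(-9\right) \left(-3\right) = 270 \left(-3\right) = -810$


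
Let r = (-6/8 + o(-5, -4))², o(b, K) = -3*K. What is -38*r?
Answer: -38475/8 ≈ -4809.4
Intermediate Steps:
r = 2025/16 (r = (-6/8 - 3*(-4))² = (-6*⅛ + 12)² = (-¾ + 12)² = (45/4)² = 2025/16 ≈ 126.56)
-38*r = -38*2025/16 = -38475/8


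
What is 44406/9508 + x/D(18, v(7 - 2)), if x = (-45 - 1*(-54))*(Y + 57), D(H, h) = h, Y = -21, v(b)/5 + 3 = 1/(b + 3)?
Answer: -9769023/546710 ≈ -17.869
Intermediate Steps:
v(b) = -15 + 5/(3 + b) (v(b) = -15 + 5/(b + 3) = -15 + 5/(3 + b))
x = 324 (x = (-45 - 1*(-54))*(-21 + 57) = (-45 + 54)*36 = 9*36 = 324)
44406/9508 + x/D(18, v(7 - 2)) = 44406/9508 + 324/((5*(-8 - 3*(7 - 2))/(3 + (7 - 2)))) = 44406*(1/9508) + 324/((5*(-8 - 3*5)/(3 + 5))) = 22203/4754 + 324/((5*(-8 - 15)/8)) = 22203/4754 + 324/((5*(⅛)*(-23))) = 22203/4754 + 324/(-115/8) = 22203/4754 + 324*(-8/115) = 22203/4754 - 2592/115 = -9769023/546710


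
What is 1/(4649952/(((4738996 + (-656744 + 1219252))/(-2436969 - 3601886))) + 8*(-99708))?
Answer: -55224/336554216371 ≈ -1.6409e-7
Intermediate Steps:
1/(4649952/(((4738996 + (-656744 + 1219252))/(-2436969 - 3601886))) + 8*(-99708)) = 1/(4649952/(((4738996 + 562508)/(-6038855))) - 797664) = 1/(4649952/((5301504*(-1/6038855))) - 797664) = 1/(4649952/(-5301504/6038855) - 797664) = 1/(4649952*(-6038855/5301504) - 797664) = 1/(-292504019635/55224 - 797664) = 1/(-336554216371/55224) = -55224/336554216371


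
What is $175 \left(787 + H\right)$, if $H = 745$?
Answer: $268100$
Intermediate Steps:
$175 \left(787 + H\right) = 175 \left(787 + 745\right) = 175 \cdot 1532 = 268100$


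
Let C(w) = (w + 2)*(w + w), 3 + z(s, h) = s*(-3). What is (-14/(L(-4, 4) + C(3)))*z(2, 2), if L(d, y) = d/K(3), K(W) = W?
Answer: 189/43 ≈ 4.3953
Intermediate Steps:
z(s, h) = -3 - 3*s (z(s, h) = -3 + s*(-3) = -3 - 3*s)
C(w) = 2*w*(2 + w) (C(w) = (2 + w)*(2*w) = 2*w*(2 + w))
L(d, y) = d/3
(-14/(L(-4, 4) + C(3)))*z(2, 2) = (-14/((1/3)*(-4) + 2*3*(2 + 3)))*(-3 - 3*2) = (-14/(-4/3 + 2*3*5))*(-3 - 6) = -14/(-4/3 + 30)*(-9) = -14/86/3*(-9) = -14*3/86*(-9) = -21/43*(-9) = 189/43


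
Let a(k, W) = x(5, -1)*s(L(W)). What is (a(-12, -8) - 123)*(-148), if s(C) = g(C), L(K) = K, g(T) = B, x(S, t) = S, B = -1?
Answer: 18944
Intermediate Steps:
g(T) = -1
s(C) = -1
a(k, W) = -5 (a(k, W) = 5*(-1) = -5)
(a(-12, -8) - 123)*(-148) = (-5 - 123)*(-148) = -128*(-148) = 18944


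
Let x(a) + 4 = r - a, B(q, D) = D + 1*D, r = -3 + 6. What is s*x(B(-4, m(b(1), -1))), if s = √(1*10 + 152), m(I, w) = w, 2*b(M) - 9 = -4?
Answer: 9*√2 ≈ 12.728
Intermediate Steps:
b(M) = 5/2 (b(M) = 9/2 + (½)*(-4) = 9/2 - 2 = 5/2)
r = 3
B(q, D) = 2*D (B(q, D) = D + D = 2*D)
s = 9*√2 (s = √(10 + 152) = √162 = 9*√2 ≈ 12.728)
x(a) = -1 - a (x(a) = -4 + (3 - a) = -1 - a)
s*x(B(-4, m(b(1), -1))) = (9*√2)*(-1 - 2*(-1)) = (9*√2)*(-1 - 1*(-2)) = (9*√2)*(-1 + 2) = (9*√2)*1 = 9*√2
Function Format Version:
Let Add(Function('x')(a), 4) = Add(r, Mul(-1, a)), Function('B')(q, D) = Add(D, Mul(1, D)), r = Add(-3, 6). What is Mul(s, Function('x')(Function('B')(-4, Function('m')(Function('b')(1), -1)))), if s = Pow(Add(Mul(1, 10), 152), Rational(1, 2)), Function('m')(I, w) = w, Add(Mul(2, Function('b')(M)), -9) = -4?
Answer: Mul(9, Pow(2, Rational(1, 2))) ≈ 12.728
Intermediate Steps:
Function('b')(M) = Rational(5, 2) (Function('b')(M) = Add(Rational(9, 2), Mul(Rational(1, 2), -4)) = Add(Rational(9, 2), -2) = Rational(5, 2))
r = 3
Function('B')(q, D) = Mul(2, D) (Function('B')(q, D) = Add(D, D) = Mul(2, D))
s = Mul(9, Pow(2, Rational(1, 2))) (s = Pow(Add(10, 152), Rational(1, 2)) = Pow(162, Rational(1, 2)) = Mul(9, Pow(2, Rational(1, 2))) ≈ 12.728)
Function('x')(a) = Add(-1, Mul(-1, a)) (Function('x')(a) = Add(-4, Add(3, Mul(-1, a))) = Add(-1, Mul(-1, a)))
Mul(s, Function('x')(Function('B')(-4, Function('m')(Function('b')(1), -1)))) = Mul(Mul(9, Pow(2, Rational(1, 2))), Add(-1, Mul(-1, Mul(2, -1)))) = Mul(Mul(9, Pow(2, Rational(1, 2))), Add(-1, Mul(-1, -2))) = Mul(Mul(9, Pow(2, Rational(1, 2))), Add(-1, 2)) = Mul(Mul(9, Pow(2, Rational(1, 2))), 1) = Mul(9, Pow(2, Rational(1, 2)))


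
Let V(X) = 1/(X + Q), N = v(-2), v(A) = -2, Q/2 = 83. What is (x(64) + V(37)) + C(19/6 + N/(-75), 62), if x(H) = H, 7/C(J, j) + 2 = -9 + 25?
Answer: 26189/406 ≈ 64.505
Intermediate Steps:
Q = 166 (Q = 2*83 = 166)
N = -2
C(J, j) = 1/2 (C(J, j) = 7/(-2 + (-9 + 25)) = 7/(-2 + 16) = 7/14 = 7*(1/14) = 1/2)
V(X) = 1/(166 + X) (V(X) = 1/(X + 166) = 1/(166 + X))
(x(64) + V(37)) + C(19/6 + N/(-75), 62) = (64 + 1/(166 + 37)) + 1/2 = (64 + 1/203) + 1/2 = 12993/203 + 1/2 = 26189/406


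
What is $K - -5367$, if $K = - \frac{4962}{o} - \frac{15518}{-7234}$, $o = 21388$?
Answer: $\frac{207670623635}{38680198} \approx 5368.9$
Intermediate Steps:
$K = \frac{74000969}{38680198}$ ($K = - \frac{4962}{21388} - \frac{15518}{-7234} = \left(-4962\right) \frac{1}{21388} - - \frac{7759}{3617} = - \frac{2481}{10694} + \frac{7759}{3617} = \frac{74000969}{38680198} \approx 1.9131$)
$K - -5367 = \frac{74000969}{38680198} - -5367 = \frac{74000969}{38680198} + 5367 = \frac{207670623635}{38680198}$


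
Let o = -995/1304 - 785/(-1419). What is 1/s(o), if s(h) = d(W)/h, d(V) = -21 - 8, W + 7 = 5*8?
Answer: 388265/53660904 ≈ 0.0072355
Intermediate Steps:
W = 33 (W = -7 + 5*8 = -7 + 40 = 33)
d(V) = -29
o = -388265/1850376 (o = -995*1/1304 - 785*(-1/1419) = -995/1304 + 785/1419 = -388265/1850376 ≈ -0.20983)
s(h) = -29/h
1/s(o) = 1/(-29/(-388265/1850376)) = 1/(-29*(-1850376/388265)) = 1/(53660904/388265) = 388265/53660904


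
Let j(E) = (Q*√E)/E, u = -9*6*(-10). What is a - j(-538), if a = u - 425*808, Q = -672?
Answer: -342860 - 336*I*√538/269 ≈ -3.4286e+5 - 28.972*I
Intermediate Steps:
u = 540 (u = -54*(-10) = 540)
a = -342860 (a = 540 - 425*808 = 540 - 343400 = -342860)
j(E) = -672/√E (j(E) = (-672*√E)/E = -672/√E)
a - j(-538) = -342860 - (-672)/√(-538) = -342860 - (-672)*(-I*√538/538) = -342860 - 336*I*√538/269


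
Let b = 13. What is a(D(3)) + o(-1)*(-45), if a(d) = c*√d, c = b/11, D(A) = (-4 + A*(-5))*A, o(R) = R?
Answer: 45 + 13*I*√57/11 ≈ 45.0 + 8.9225*I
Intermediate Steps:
D(A) = A*(-4 - 5*A) (D(A) = (-4 - 5*A)*A = A*(-4 - 5*A))
c = 13/11 ≈ 1.1818
a(d) = 13*√d/11
a(D(3)) + o(-1)*(-45) = 13*√(-1*3*(4 + 5*3))/11 - 1*(-45) = 13*√(-1*3*(4 + 15))/11 + 45 = 13*√(-1*3*19)/11 + 45 = 13*√(-57)/11 + 45 = 13*(I*√57)/11 + 45 = 13*I*√57/11 + 45 = 45 + 13*I*√57/11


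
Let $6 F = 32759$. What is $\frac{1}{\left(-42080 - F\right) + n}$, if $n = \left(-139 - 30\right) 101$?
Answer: $- \frac{6}{387653} \approx -1.5478 \cdot 10^{-5}$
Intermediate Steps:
$n = -17069$ ($n = \left(-169\right) 101 = -17069$)
$F = \frac{32759}{6}$ ($F = \frac{1}{6} \cdot 32759 = \frac{32759}{6} \approx 5459.8$)
$\frac{1}{\left(-42080 - F\right) + n} = \frac{1}{\left(-42080 - \frac{32759}{6}\right) - 17069} = \frac{1}{- \frac{285239}{6} - 17069} = \frac{1}{- \frac{387653}{6}} = - \frac{6}{387653}$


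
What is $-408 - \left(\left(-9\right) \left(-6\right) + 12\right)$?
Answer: $-474$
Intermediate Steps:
$-408 - \left(\left(-9\right) \left(-6\right) + 12\right) = -408 - \left(54 + 12\right) = -408 - 66 = -474$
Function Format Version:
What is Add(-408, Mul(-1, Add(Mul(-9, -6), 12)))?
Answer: -474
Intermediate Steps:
Add(-408, Mul(-1, Add(Mul(-9, -6), 12))) = Add(-408, Mul(-1, Add(54, 12))) = Add(-408, Mul(-1, 66)) = Add(-408, -66) = -474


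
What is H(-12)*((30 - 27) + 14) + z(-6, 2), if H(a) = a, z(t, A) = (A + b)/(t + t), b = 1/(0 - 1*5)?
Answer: -4083/20 ≈ -204.15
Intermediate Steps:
b = -⅕ (b = 1/(0 - 5) = 1/(-5) = -⅕ ≈ -0.20000)
z(t, A) = (-⅕ + A)/(2*t) (z(t, A) = (A - ⅕)/(t + t) = (-⅕ + A)/((2*t)) = (-⅕ + A)*(1/(2*t)) = (-⅕ + A)/(2*t))
H(-12)*((30 - 27) + 14) + z(-6, 2) = -12*((30 - 27) + 14) + (⅒)*(-1 + 5*2)/(-6) = -12*(3 + 14) + (⅒)*(-⅙)*(-1 + 10) = -12*17 + (⅒)*(-⅙)*9 = -204 - 3/20 = -4083/20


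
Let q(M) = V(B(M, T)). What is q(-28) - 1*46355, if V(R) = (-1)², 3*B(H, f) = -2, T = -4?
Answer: -46354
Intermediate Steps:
B(H, f) = -⅔ (B(H, f) = (⅓)*(-2) = -⅔)
V(R) = 1
q(M) = 1
q(-28) - 1*46355 = 1 - 1*46355 = 1 - 46355 = -46354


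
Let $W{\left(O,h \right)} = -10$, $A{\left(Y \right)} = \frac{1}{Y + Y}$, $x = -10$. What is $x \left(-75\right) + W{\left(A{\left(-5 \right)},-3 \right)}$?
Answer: $740$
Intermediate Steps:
$A{\left(Y \right)} = \frac{1}{2 Y}$
$x \left(-75\right) + W{\left(A{\left(-5 \right)},-3 \right)} = \left(-10\right) \left(-75\right) - 10 = 750 - 10 = 740$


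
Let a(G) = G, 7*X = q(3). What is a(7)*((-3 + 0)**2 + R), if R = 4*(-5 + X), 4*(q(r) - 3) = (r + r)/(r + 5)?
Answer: -257/4 ≈ -64.250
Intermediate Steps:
q(r) = 3 + r/(2*(5 + r)) (q(r) = 3 + ((r + r)/(r + 5))/4 = 3 + ((2*r)/(5 + r))/4 = 3 + (2*r/(5 + r))/4 = 3 + r/(2*(5 + r)))
X = 51/112 (X = ((30 + 7*3)/(2*(5 + 3)))/7 = ((1/2)*(30 + 21)/8)/7 = ((1/2)*(1/8)*51)/7 = (1/7)*(51/16) = 51/112 ≈ 0.45536)
R = -509/28 (R = 4*(-5 + 51/112) = 4*(-509/112) = -509/28 ≈ -18.179)
a(7)*((-3 + 0)**2 + R) = 7*((-3 + 0)**2 - 509/28) = 7*((-3)**2 - 509/28) = 7*(9 - 509/28) = 7*(-257/28) = -257/4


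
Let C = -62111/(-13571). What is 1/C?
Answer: 13571/62111 ≈ 0.21850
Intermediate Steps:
C = 62111/13571 (C = -62111*(-1/13571) = 62111/13571 ≈ 4.5767)
1/C = 1/(62111/13571) = 13571/62111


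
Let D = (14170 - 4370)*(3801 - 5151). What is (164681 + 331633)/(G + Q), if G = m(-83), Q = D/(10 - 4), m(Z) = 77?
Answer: -70902/314989 ≈ -0.22509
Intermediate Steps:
D = -13230000 (D = 9800*(-1350) = -13230000)
Q = -2205000 (Q = -13230000/(10 - 4) = -13230000/6 = (1/6)*(-13230000) = -2205000)
G = 77
(164681 + 331633)/(G + Q) = (164681 + 331633)/(77 - 2205000) = 496314/(-2204923) = 496314*(-1/2204923) = -70902/314989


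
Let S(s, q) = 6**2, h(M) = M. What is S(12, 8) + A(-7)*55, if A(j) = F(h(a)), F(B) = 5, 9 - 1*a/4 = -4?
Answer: 311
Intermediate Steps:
a = 52 (a = 36 - 4*(-4) = 36 + 16 = 52)
A(j) = 5
S(s, q) = 36
S(12, 8) + A(-7)*55 = 36 + 5*55 = 36 + 275 = 311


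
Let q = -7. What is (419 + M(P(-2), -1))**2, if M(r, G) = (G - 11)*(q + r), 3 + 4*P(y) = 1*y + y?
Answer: 274576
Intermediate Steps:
P(y) = -3/4 + y/2 (P(y) = -3/4 + (1*y + y)/4 = -3/4 + (y + y)/4 = -3/4 + (2*y)/4 = -3/4 + y/2)
M(r, G) = (-11 + G)*(-7 + r) (M(r, G) = (G - 11)*(-7 + r) = (-11 + G)*(-7 + r))
(419 + M(P(-2), -1))**2 = (419 + (77 - 11*(-3/4 + (1/2)*(-2)) - 7*(-1) - (-3/4 + (1/2)*(-2))))**2 = (419 + (77 - 11*(-3/4 - 1) + 7 - (-3/4 - 1)))**2 = (419 + (77 - 11*(-7/4) + 7 - 1*(-7/4)))**2 = (419 + (77 + 77/4 + 7 + 7/4))**2 = (419 + 105)**2 = 524**2 = 274576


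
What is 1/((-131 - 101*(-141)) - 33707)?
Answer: -1/19597 ≈ -5.1028e-5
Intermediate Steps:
1/((-131 - 101*(-141)) - 33707) = 1/((-131 + 14241) - 33707) = 1/(14110 - 33707) = 1/(-19597) = -1/19597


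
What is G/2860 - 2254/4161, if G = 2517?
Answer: 4026797/11900460 ≈ 0.33837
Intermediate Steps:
G/2860 - 2254/4161 = 2517/2860 - 2254/4161 = 4026797/11900460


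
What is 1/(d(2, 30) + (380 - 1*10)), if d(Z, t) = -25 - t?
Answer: 1/315 ≈ 0.0031746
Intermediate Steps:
1/(d(2, 30) + (380 - 1*10)) = 1/((-25 - 1*30) + (380 - 1*10)) = 1/((-25 - 30) + (380 - 10)) = 1/(-55 + 370) = 1/315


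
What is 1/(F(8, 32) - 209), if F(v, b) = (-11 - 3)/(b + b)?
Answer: -32/6695 ≈ -0.0047797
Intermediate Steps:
F(v, b) = -7/b (F(v, b) = -14*1/(2*b) = -7/b)
1/(F(8, 32) - 209) = 1/(-7/32 - 209) = 1/(-6695/32) = -32/6695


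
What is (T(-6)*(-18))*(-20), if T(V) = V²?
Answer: 12960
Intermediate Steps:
(T(-6)*(-18))*(-20) = ((-6)²*(-18))*(-20) = (36*(-18))*(-20) = -648*(-20) = 12960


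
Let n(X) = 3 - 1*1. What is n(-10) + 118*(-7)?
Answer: -824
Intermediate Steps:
n(X) = 2 (n(X) = 3 - 1 = 2)
n(-10) + 118*(-7) = 2 + 118*(-7) = 2 - 826 = -824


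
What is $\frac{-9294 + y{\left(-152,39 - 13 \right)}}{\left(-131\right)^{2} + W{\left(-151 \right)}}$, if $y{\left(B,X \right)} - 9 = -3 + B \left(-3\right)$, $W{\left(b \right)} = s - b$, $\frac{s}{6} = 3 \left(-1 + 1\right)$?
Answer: $- \frac{276}{541} \approx -0.51017$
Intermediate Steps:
$s = 0$ ($s = 6 \cdot 3 \left(-1 + 1\right) = 6 \cdot 3 \cdot 0 = 6 \cdot 0 = 0$)
$W{\left(b \right)} = - b$ ($W{\left(b \right)} = 0 - b = - b$)
$y{\left(B,X \right)} = 6 - 3 B$ ($y{\left(B,X \right)} = 9 + \left(-3 + B \left(-3\right)\right) = 9 - \left(3 + 3 B\right) = 6 - 3 B$)
$\frac{-9294 + y{\left(-152,39 - 13 \right)}}{\left(-131\right)^{2} + W{\left(-151 \right)}} = \frac{-9294 + \left(6 - -456\right)}{\left(-131\right)^{2} - -151} = \frac{-9294 + \left(6 + 456\right)}{17161 + 151} = \frac{-9294 + 462}{17312} = \left(-8832\right) \frac{1}{17312} = - \frac{276}{541}$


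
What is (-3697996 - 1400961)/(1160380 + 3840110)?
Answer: -5098957/5000490 ≈ -1.0197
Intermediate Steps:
(-3697996 - 1400961)/(1160380 + 3840110) = -5098957/5000490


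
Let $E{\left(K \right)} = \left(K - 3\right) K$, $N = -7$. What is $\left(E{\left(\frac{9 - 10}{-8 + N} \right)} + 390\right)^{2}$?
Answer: $\frac{7692342436}{50625} \approx 1.5195 \cdot 10^{5}$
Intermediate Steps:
$E{\left(K \right)} = K \left(-3 + K\right)$ ($E{\left(K \right)} = \left(-3 + K\right) K = K \left(-3 + K\right)$)
$\left(E{\left(\frac{9 - 10}{-8 + N} \right)} + 390\right)^{2} = \left(\frac{9 - 10}{-8 - 7} \left(-3 + \frac{9 - 10}{-8 - 7}\right) + 390\right)^{2} = \left(- \frac{1}{-15} \left(-3 - \frac{1}{-15}\right) + 390\right)^{2} = \left(\left(-1\right) \left(- \frac{1}{15}\right) \left(-3 - - \frac{1}{15}\right) + 390\right)^{2} = \left(\frac{-3 + \frac{1}{15}}{15} + 390\right)^{2} = \left(\frac{1}{15} \left(- \frac{44}{15}\right) + 390\right)^{2} = \left(- \frac{44}{225} + 390\right)^{2} = \left(\frac{87706}{225}\right)^{2} = \frac{7692342436}{50625}$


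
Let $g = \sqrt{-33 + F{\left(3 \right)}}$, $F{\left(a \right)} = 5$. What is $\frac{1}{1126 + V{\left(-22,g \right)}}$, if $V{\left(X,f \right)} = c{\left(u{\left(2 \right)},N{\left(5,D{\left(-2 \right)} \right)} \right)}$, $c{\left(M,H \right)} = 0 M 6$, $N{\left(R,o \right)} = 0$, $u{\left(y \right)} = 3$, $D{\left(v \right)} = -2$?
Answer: $\frac{1}{1126} \approx 0.0008881$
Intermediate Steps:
$c{\left(M,H \right)} = 0$ ($c{\left(M,H \right)} = 0 \cdot 6 = 0$)
$g = 2 i \sqrt{7}$ ($g = \sqrt{-33 + 5} = \sqrt{-28} = 2 i \sqrt{7} \approx 5.2915 i$)
$V{\left(X,f \right)} = 0$
$\frac{1}{1126 + V{\left(-22,g \right)}} = \frac{1}{1126 + 0} = \frac{1}{1126}$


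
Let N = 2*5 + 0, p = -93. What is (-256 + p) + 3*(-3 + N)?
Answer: -328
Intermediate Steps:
N = 10 (N = 10 + 0 = 10)
(-256 + p) + 3*(-3 + N) = (-256 - 93) + 3*(-3 + 10) = -349 + 3*7 = -349 + 21 = -328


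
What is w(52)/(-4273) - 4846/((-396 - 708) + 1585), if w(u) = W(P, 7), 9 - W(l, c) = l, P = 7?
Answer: -20707920/2055313 ≈ -10.075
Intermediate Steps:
W(l, c) = 9 - l
w(u) = 2 (w(u) = 9 - 1*7 = 9 - 7 = 2)
w(52)/(-4273) - 4846/((-396 - 708) + 1585) = 2/(-4273) - 4846/((-396 - 708) + 1585) = 2*(-1/4273) - 4846/(-1104 + 1585) = -2/4273 - 4846/481 = -20707920/2055313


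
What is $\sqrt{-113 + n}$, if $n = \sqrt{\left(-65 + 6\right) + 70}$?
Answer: $\sqrt{-113 + \sqrt{11}} \approx 10.473 i$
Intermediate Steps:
$n = \sqrt{11}$ ($n = \sqrt{-59 + 70} = \sqrt{11} \approx 3.3166$)
$\sqrt{-113 + n} = \sqrt{-113 + \sqrt{11}}$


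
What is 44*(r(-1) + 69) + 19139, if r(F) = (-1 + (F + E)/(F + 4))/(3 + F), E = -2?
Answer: 22131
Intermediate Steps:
r(F) = (-1 + (-2 + F)/(4 + F))/(3 + F) (r(F) = (-1 + (F - 2)/(F + 4))/(3 + F) = (-1 + (-2 + F)/(4 + F))/(3 + F))
44*(r(-1) + 69) + 19139 = 44*(-6/(12 + (-1)² + 7*(-1)) + 69) + 19139 = 44*(-6/(12 + 1 - 7) + 69) + 19139 = 44*(-6/6 + 69) + 19139 = 44*(-6*⅙ + 69) + 19139 = 44*(-1 + 69) + 19139 = 44*68 + 19139 = 2992 + 19139 = 22131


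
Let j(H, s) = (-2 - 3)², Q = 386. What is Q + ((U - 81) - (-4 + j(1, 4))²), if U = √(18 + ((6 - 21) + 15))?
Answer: -136 + 3*√2 ≈ -131.76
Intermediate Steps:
j(H, s) = 25 (j(H, s) = (-5)² = 25)
U = 3*√2 (U = √(18 + (-15 + 15)) = √(18 + 0) = √18 = 3*√2 ≈ 4.2426)
Q + ((U - 81) - (-4 + j(1, 4))²) = 386 + ((3*√2 - 81) - (-4 + 25)²) = 386 + ((-81 + 3*√2) - 1*21²) = 386 + ((-81 + 3*√2) - 1*441) = 386 + ((-81 + 3*√2) - 441) = 386 + (-522 + 3*√2) = -136 + 3*√2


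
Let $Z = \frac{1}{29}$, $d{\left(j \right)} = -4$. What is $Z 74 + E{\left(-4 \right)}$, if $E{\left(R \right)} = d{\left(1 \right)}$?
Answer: $- \frac{42}{29} \approx -1.4483$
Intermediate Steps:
$E{\left(R \right)} = -4$
$Z = \frac{1}{29} \approx 0.034483$
$Z 74 + E{\left(-4 \right)} = \frac{1}{29} \cdot 74 - 4 = \frac{74}{29} - 4 = - \frac{42}{29}$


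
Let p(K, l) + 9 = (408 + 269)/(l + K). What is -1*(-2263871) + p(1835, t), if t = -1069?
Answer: 1734118969/766 ≈ 2.2639e+6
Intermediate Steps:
p(K, l) = -9 + 677/(K + l) (p(K, l) = -9 + (408 + 269)/(l + K) = -9 + 677/(K + l))
-1*(-2263871) + p(1835, t) = -1*(-2263871) + (677 - 9*1835 - 9*(-1069))/(1835 - 1069) = 2263871 + (677 - 16515 + 9621)/766 = 2263871 + (1/766)*(-6217) = 2263871 - 6217/766 = 1734118969/766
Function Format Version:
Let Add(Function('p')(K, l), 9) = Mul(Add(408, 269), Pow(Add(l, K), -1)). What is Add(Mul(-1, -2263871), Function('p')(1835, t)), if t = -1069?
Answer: Rational(1734118969, 766) ≈ 2.2639e+6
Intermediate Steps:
Function('p')(K, l) = Add(-9, Mul(677, Pow(Add(K, l), -1))) (Function('p')(K, l) = Add(-9, Mul(Add(408, 269), Pow(Add(l, K), -1))) = Add(-9, Mul(677, Pow(Add(K, l), -1))))
Add(Mul(-1, -2263871), Function('p')(1835, t)) = Add(Mul(-1, -2263871), Mul(Pow(Add(1835, -1069), -1), Add(677, Mul(-9, 1835), Mul(-9, -1069)))) = Add(2263871, Mul(Pow(766, -1), Add(677, -16515, 9621))) = Add(2263871, Mul(Rational(1, 766), -6217)) = Add(2263871, Rational(-6217, 766)) = Rational(1734118969, 766)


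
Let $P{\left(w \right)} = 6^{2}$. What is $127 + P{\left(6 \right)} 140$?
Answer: $5167$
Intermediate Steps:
$P{\left(w \right)} = 36$
$127 + P{\left(6 \right)} 140 = 127 + 36 \cdot 140 = 127 + 5040 = 5167$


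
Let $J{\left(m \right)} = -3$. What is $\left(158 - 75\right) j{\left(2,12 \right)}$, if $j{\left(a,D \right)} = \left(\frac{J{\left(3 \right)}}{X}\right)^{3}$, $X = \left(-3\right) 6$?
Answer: $\frac{83}{216} \approx 0.38426$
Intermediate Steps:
$X = -18$
$j{\left(a,D \right)} = \frac{1}{216}$ ($j{\left(a,D \right)} = \left(- \frac{3}{-18}\right)^{3} = \left(\left(-3\right) \left(- \frac{1}{18}\right)\right)^{3} = \left(\frac{1}{6}\right)^{3} = \frac{1}{216}$)
$\left(158 - 75\right) j{\left(2,12 \right)} = \left(158 - 75\right) \frac{1}{216} = 83 \cdot \frac{1}{216} = \frac{83}{216}$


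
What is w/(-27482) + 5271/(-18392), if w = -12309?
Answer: 40764753/252724472 ≈ 0.16130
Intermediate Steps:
w/(-27482) + 5271/(-18392) = -12309/(-27482) + 5271/(-18392) = -12309*(-1/27482) + 5271*(-1/18392) = 12309/27482 - 5271/18392 = 40764753/252724472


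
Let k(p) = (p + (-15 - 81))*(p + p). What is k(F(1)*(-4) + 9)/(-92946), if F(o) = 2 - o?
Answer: 65/6639 ≈ 0.0097906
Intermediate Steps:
k(p) = 2*p*(-96 + p) (k(p) = (p - 96)*(2*p) = (-96 + p)*(2*p) = 2*p*(-96 + p))
k(F(1)*(-4) + 9)/(-92946) = (2*((2 - 1*1)*(-4) + 9)*(-96 + ((2 - 1*1)*(-4) + 9)))/(-92946) = (2*((2 - 1)*(-4) + 9)*(-96 + ((2 - 1)*(-4) + 9)))*(-1/92946) = (2*(1*(-4) + 9)*(-96 + (1*(-4) + 9)))*(-1/92946) = (2*(-4 + 9)*(-96 + (-4 + 9)))*(-1/92946) = (2*5*(-96 + 5))*(-1/92946) = (2*5*(-91))*(-1/92946) = -910*(-1/92946) = 65/6639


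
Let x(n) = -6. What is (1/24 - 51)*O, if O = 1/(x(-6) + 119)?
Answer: -1223/2712 ≈ -0.45096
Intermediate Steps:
O = 1/113 (O = 1/(-6 + 119) = 1/113 ≈ 0.0088496)
(1/24 - 51)*O = (1/24 - 51)*(1/113) = -1223/24*1/113 = -1223/2712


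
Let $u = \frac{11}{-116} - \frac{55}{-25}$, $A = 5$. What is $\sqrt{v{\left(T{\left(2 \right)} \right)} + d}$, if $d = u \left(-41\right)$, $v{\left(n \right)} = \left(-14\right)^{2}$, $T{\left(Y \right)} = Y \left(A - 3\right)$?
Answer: $\frac{\sqrt{9224755}}{290} \approx 10.473$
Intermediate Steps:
$T{\left(Y \right)} = 2 Y$ ($T{\left(Y \right)} = Y \left(5 - 3\right) = Y 2 = 2 Y$)
$u = \frac{1221}{580}$ ($u = 11 \left(- \frac{1}{116}\right) - - \frac{11}{5} = - \frac{11}{116} + \frac{11}{5} = \frac{1221}{580} \approx 2.1052$)
$v{\left(n \right)} = 196$
$d = - \frac{50061}{580}$ ($d = \frac{1221}{580} \left(-41\right) = - \frac{50061}{580} \approx -86.312$)
$\sqrt{v{\left(T{\left(2 \right)} \right)} + d} = \sqrt{196 - \frac{50061}{580}} = \sqrt{\frac{63619}{580}} = \frac{\sqrt{9224755}}{290}$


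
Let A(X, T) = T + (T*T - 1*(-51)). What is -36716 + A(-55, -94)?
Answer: -27923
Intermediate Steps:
A(X, T) = 51 + T + T² (A(X, T) = T + (T² + 51) = T + (51 + T²) = 51 + T + T²)
-36716 + A(-55, -94) = -36716 + (51 - 94 + (-94)²) = -36716 + (51 - 94 + 8836) = -36716 + 8793 = -27923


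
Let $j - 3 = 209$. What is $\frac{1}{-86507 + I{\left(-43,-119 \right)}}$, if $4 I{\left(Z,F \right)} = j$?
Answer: $- \frac{1}{86454} \approx -1.1567 \cdot 10^{-5}$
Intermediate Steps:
$j = 212$ ($j = 3 + 209 = 212$)
$I{\left(Z,F \right)} = 53$ ($I{\left(Z,F \right)} = \frac{1}{4} \cdot 212 = 53$)
$\frac{1}{-86507 + I{\left(-43,-119 \right)}} = \frac{1}{-86507 + 53} = \frac{1}{-86454} = - \frac{1}{86454}$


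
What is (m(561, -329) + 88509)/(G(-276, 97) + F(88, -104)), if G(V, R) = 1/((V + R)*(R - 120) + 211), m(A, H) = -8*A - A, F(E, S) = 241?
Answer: 120404960/347683 ≈ 346.31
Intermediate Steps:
m(A, H) = -9*A
G(V, R) = 1/(211 + (-120 + R)*(R + V)) (G(V, R) = 1/((R + V)*(-120 + R) + 211) = 1/((-120 + R)*(R + V) + 211) = 1/(211 + (-120 + R)*(R + V)))
(m(561, -329) + 88509)/(G(-276, 97) + F(88, -104)) = (-9*561 + 88509)/(1/(211 + 97**2 - 120*97 - 120*(-276) + 97*(-276)) + 241) = (-5049 + 88509)/(1/(211 + 9409 - 11640 + 33120 - 26772) + 241) = 83460/(1/4328 + 241) = 83460/(1043049/4328) = 83460*(4328/1043049) = 120404960/347683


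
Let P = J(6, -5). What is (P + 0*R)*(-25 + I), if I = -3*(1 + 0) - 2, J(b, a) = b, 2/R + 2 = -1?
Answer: -180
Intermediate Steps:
R = -2/3 (R = 2/(-2 - 1) = 2/(-3) = 2*(-1/3) = -2/3 ≈ -0.66667)
P = 6
I = -5 (I = -3*1 - 2 = -3 - 2 = -5)
(P + 0*R)*(-25 + I) = (6 + 0*(-2/3))*(-25 - 5) = (6 + 0)*(-30) = 6*(-30) = -180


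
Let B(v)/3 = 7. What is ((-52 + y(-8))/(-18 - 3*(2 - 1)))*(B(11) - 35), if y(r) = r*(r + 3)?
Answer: -8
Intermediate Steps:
B(v) = 21 (B(v) = 3*7 = 21)
y(r) = r*(3 + r)
((-52 + y(-8))/(-18 - 3*(2 - 1)))*(B(11) - 35) = ((-52 - 8*(3 - 8))/(-18 - 3*(2 - 1)))*(21 - 35) = ((-52 - 8*(-5))/(-18 - 3*1))*(-14) = ((-52 + 40)/(-18 - 3))*(-14) = -12/(-21)*(-14) = -12*(-1/21)*(-14) = (4/7)*(-14) = -8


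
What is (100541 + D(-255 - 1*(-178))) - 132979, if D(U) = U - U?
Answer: -32438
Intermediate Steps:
D(U) = 0
(100541 + D(-255 - 1*(-178))) - 132979 = (100541 + 0) - 132979 = 100541 - 132979 = -32438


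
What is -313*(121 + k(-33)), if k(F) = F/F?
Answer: -38186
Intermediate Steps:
k(F) = 1
-313*(121 + k(-33)) = -313*(121 + 1) = -313*122 = -38186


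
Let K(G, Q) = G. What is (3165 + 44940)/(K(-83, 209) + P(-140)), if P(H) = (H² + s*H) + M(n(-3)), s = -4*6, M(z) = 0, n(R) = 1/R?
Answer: 48105/22877 ≈ 2.1028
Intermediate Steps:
s = -24
P(H) = H² - 24*H (P(H) = (H² - 24*H) + 0 = H² - 24*H)
(3165 + 44940)/(K(-83, 209) + P(-140)) = (3165 + 44940)/(-83 - 140*(-24 - 140)) = 48105/(-83 - 140*(-164)) = 48105/(-83 + 22960) = 48105/22877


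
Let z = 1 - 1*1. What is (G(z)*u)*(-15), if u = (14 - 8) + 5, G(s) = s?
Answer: 0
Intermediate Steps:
z = 0 (z = 1 - 1 = 0)
u = 11 (u = 6 + 5 = 11)
(G(z)*u)*(-15) = (0*11)*(-15) = 0*(-15) = 0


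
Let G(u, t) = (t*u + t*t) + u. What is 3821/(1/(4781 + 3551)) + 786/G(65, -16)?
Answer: 22890494482/719 ≈ 3.1837e+7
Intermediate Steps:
G(u, t) = u + t² + t*u (G(u, t) = (t*u + t²) + u = (t² + t*u) + u = u + t² + t*u)
3821/(1/(4781 + 3551)) + 786/G(65, -16) = 3821/(1/(4781 + 3551)) + 786/(65 + (-16)² - 16*65) = 3821/(1/8332) + 786/(65 + 256 - 1040) = 3821/(1/8332) + 786/(-719) = 3821*8332 + 786*(-1/719) = 31836572 - 786/719 = 22890494482/719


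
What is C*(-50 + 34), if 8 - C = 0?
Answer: -128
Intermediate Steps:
C = 8 (C = 8 - 1*0 = 8 + 0 = 8)
C*(-50 + 34) = 8*(-50 + 34) = 8*(-16) = -128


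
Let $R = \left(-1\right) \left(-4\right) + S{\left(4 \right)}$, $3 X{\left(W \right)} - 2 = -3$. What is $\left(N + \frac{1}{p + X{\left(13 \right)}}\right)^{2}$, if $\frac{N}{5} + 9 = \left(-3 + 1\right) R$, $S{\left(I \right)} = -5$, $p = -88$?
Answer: $\frac{86081284}{70225} \approx 1225.8$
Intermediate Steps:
$X{\left(W \right)} = - \frac{1}{3}$ ($X{\left(W \right)} = \frac{2}{3} + \frac{1}{3} \left(-3\right) = \frac{2}{3} - 1 = - \frac{1}{3}$)
$R = -1$ ($R = \left(-1\right) \left(-4\right) - 5 = 4 - 5 = -1$)
$N = -35$ ($N = -45 + 5 \left(-3 + 1\right) \left(-1\right) = -45 + 5 \left(\left(-2\right) \left(-1\right)\right) = -45 + 5 \cdot 2 = -45 + 10 = -35$)
$\left(N + \frac{1}{p + X{\left(13 \right)}}\right)^{2} = \left(-35 + \frac{1}{-88 - \frac{1}{3}}\right)^{2} = \left(-35 + \frac{1}{- \frac{265}{3}}\right)^{2} = \left(-35 - \frac{3}{265}\right)^{2} = \left(- \frac{9278}{265}\right)^{2} = \frac{86081284}{70225}$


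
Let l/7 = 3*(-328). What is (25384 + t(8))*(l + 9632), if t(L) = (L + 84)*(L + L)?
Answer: 73692864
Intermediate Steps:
l = -6888 (l = 7*(3*(-328)) = 7*(-984) = -6888)
t(L) = 2*L*(84 + L) (t(L) = (84 + L)*(2*L) = 2*L*(84 + L))
(25384 + t(8))*(l + 9632) = (25384 + 2*8*(84 + 8))*(-6888 + 9632) = (25384 + 2*8*92)*2744 = (25384 + 1472)*2744 = 26856*2744 = 73692864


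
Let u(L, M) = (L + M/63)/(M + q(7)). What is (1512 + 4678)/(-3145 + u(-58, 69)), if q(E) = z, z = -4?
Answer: -844935/429412 ≈ -1.9677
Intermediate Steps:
q(E) = -4
u(L, M) = (L + M/63)/(-4 + M) (u(L, M) = (L + M/63)/(M - 4) = (L + M*(1/63))/(-4 + M) = (L + M/63)/(-4 + M))
(1512 + 4678)/(-3145 + u(-58, 69)) = (1512 + 4678)/(-3145 + (-58 + (1/63)*69)/(-4 + 69)) = 6190/(-3145 + (-58 + 23/21)/65) = 6190/(-3145 + (1/65)*(-1195/21)) = 6190/(-3145 - 239/273) = 6190/(-858824/273) = 6190*(-273/858824) = -844935/429412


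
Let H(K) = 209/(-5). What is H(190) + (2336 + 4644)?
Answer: 34691/5 ≈ 6938.2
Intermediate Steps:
H(K) = -209/5 (H(K) = 209*(-⅕) = -209/5)
H(190) + (2336 + 4644) = -209/5 + (2336 + 4644) = -209/5 + 6980 = 34691/5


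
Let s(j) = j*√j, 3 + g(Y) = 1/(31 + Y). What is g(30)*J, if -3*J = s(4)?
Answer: 1456/183 ≈ 7.9563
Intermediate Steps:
g(Y) = -3 + 1/(31 + Y)
s(j) = j^(3/2)
J = -8/3 (J = -4^(3/2)/3 = -⅓*8 = -8/3 ≈ -2.6667)
g(30)*J = ((-92 - 3*30)/(31 + 30))*(-8/3) = ((-92 - 90)/61)*(-8/3) = ((1/61)*(-182))*(-8/3) = -182/61*(-8/3) = 1456/183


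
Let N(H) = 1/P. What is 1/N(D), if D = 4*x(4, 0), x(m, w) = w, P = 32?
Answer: 32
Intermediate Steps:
D = 0 (D = 4*0 = 0)
N(H) = 1/32
1/N(D) = 1/(1/32) = 32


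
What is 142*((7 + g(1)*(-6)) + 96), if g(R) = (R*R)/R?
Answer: 13774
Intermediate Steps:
g(R) = R (g(R) = R²/R = R)
142*((7 + g(1)*(-6)) + 96) = 142*((7 + 1*(-6)) + 96) = 142*((7 - 6) + 96) = 142*(1 + 96) = 142*97 = 13774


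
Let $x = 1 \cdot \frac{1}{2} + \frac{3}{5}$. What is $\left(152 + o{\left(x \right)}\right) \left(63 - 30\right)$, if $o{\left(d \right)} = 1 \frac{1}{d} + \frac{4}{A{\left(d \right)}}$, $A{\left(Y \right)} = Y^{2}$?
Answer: $\frac{56706}{11} \approx 5155.1$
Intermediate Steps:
$x = \frac{11}{10}$ ($x = 1 \cdot \frac{1}{2} + 3 \cdot \frac{1}{5} = \frac{1}{2} + \frac{3}{5} = \frac{11}{10} \approx 1.1$)
$o{\left(d \right)} = \frac{1}{d} + \frac{4}{d^{2}}$ ($o{\left(d \right)} = 1 \frac{1}{d} + \frac{4}{d^{2}} = \frac{1}{d} + \frac{4}{d^{2}}$)
$\left(152 + o{\left(x \right)}\right) \left(63 - 30\right) = \left(152 + \frac{4 + \frac{11}{10}}{\frac{121}{100}}\right) \left(63 - 30\right) = \left(152 + \frac{100}{121} \cdot \frac{51}{10}\right) \left(63 - 30\right) = \left(152 + \frac{510}{121}\right) 33 = \frac{18902}{121} \cdot 33 = \frac{56706}{11}$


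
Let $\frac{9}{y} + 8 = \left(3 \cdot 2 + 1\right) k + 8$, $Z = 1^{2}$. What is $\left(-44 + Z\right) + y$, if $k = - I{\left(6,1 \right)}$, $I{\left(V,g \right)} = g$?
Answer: $- \frac{310}{7} \approx -44.286$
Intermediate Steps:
$Z = 1$
$k = -1$ ($k = \left(-1\right) 1 = -1$)
$y = - \frac{9}{7}$ ($y = \frac{9}{-8 + \left(\left(3 \cdot 2 + 1\right) \left(-1\right) + 8\right)} = \frac{9}{-8 + \left(\left(6 + 1\right) \left(-1\right) + 8\right)} = \frac{9}{-8 + \left(7 \left(-1\right) + 8\right)} = \frac{9}{-8 + \left(-7 + 8\right)} = \frac{9}{-8 + 1} = \frac{9}{-7} = 9 \left(- \frac{1}{7}\right) = - \frac{9}{7} \approx -1.2857$)
$\left(-44 + Z\right) + y = \left(-44 + 1\right) - \frac{9}{7} = -43 - \frac{9}{7} = - \frac{310}{7}$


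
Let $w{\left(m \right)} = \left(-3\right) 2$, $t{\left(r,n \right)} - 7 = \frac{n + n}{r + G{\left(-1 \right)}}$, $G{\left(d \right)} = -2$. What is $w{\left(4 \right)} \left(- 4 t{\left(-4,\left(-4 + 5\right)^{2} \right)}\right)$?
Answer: $160$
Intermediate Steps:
$t{\left(r,n \right)} = 7 + \frac{2 n}{-2 + r}$ ($t{\left(r,n \right)} = 7 + \frac{n + n}{r - 2} = 7 + \frac{2 n}{-2 + r}$)
$w{\left(m \right)} = -6$
$w{\left(4 \right)} \left(- 4 t{\left(-4,\left(-4 + 5\right)^{2} \right)}\right) = - 6 \left(- 4 \frac{-14 + 2 \left(-4 + 5\right)^{2} + 7 \left(-4\right)}{-2 - 4}\right) = - 6 \left(- 4 \frac{-14 + 2 \cdot 1^{2} - 28}{-6}\right) = - 6 \left(- 4 \left(- \frac{-14 + 2 \cdot 1 - 28}{6}\right)\right) = - 6 \left(- 4 \left(- \frac{-14 + 2 - 28}{6}\right)\right) = - 6 \left(- 4 \left(\left(- \frac{1}{6}\right) \left(-40\right)\right)\right) = - 6 \left(\left(-4\right) \frac{20}{3}\right) = \left(-6\right) \left(- \frac{80}{3}\right) = 160$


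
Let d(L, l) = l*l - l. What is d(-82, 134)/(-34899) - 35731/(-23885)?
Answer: 821297699/833562615 ≈ 0.98529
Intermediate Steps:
d(L, l) = l² - l
d(-82, 134)/(-34899) - 35731/(-23885) = (134*(-1 + 134))/(-34899) - 35731/(-23885) = (134*133)*(-1/34899) - 35731*(-1/23885) = 17822*(-1/34899) + 35731/23885 = -17822/34899 + 35731/23885 = 821297699/833562615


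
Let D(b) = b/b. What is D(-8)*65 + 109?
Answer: 174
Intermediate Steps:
D(b) = 1
D(-8)*65 + 109 = 1*65 + 109 = 65 + 109 = 174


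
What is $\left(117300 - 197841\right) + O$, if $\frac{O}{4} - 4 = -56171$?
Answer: $-305209$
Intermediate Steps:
$O = -224668$ ($O = 16 + 4 \left(-56171\right) = 16 - 224684 = -224668$)
$\left(117300 - 197841\right) + O = \left(117300 - 197841\right) - 224668 = -80541 - 224668 = -305209$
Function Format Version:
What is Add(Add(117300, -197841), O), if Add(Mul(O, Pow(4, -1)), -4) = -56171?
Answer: -305209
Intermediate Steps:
O = -224668 (O = Add(16, Mul(4, -56171)) = Add(16, -224684) = -224668)
Add(Add(117300, -197841), O) = Add(Add(117300, -197841), -224668) = Add(-80541, -224668) = -305209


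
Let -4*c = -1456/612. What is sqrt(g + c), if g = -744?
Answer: I*sqrt(1933597)/51 ≈ 27.265*I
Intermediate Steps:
c = 91/153 (c = -(-364)/612 = -1/4*(-364/153) = 91/153 ≈ 0.59477)
sqrt(g + c) = sqrt(-744 + 91/153) = sqrt(-113741/153) = I*sqrt(1933597)/51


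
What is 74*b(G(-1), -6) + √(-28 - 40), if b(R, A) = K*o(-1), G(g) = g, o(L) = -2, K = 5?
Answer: -740 + 2*I*√17 ≈ -740.0 + 8.2462*I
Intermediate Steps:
b(R, A) = -10 (b(R, A) = 5*(-2) = -10)
74*b(G(-1), -6) + √(-28 - 40) = 74*(-10) + √(-28 - 40) = -740 + √(-68) = -740 + 2*I*√17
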